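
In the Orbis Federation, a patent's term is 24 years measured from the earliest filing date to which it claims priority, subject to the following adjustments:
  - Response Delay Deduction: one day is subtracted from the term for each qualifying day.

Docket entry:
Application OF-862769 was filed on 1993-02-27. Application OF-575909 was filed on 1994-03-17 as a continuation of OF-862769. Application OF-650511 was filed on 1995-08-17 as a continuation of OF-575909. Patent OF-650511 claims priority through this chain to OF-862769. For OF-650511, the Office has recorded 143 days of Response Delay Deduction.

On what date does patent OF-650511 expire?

2016-10-07

Earliest priority filing: 27 February 1993.
Base term: 27 February 1993 + 24 years → 27 February 2017.
Response Delay Deduction: −143 days → 7 October 2016.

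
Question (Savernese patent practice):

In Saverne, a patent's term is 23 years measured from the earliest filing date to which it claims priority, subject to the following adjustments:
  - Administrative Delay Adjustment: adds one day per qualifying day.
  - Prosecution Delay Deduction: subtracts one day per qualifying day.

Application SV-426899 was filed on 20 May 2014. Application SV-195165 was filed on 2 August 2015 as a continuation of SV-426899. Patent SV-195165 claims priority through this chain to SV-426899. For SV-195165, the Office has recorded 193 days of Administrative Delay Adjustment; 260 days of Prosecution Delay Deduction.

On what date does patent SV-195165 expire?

Earliest priority filing: 20 May 2014.
Base term: 20 May 2014 + 23 years → 20 May 2037.
Administrative Delay Adjustment: +193 days → 29 November 2037.
Prosecution Delay Deduction: −260 days → 14 March 2037.

2037-03-14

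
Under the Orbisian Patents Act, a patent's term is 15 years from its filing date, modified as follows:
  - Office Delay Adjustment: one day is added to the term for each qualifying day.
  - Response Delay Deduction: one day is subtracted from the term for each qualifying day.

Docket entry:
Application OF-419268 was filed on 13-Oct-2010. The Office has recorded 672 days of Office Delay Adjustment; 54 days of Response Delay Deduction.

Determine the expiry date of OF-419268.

2027-06-23

Base term: filing date + 15 years → 13 October 2025.
Office Delay Adjustment: +672 days → 16 August 2027.
Response Delay Deduction: −54 days → 23 June 2027.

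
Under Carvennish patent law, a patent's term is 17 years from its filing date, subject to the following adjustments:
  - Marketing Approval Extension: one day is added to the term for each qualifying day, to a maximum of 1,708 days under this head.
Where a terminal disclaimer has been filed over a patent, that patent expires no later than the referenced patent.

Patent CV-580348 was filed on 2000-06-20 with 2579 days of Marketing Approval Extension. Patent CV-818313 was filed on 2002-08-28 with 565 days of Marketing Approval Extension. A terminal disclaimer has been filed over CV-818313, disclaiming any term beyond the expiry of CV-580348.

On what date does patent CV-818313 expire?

Natural term of CV-818313:
  Base: filing + 17 years → 28 August 2019.
  Marketing Approval Extension: 565 days (within the 1708-day cap) → +565 days → 15 March 2021.
Expiry of referenced patent CV-580348:
  Base: filing + 17 years → 20 June 2017.
  Marketing Approval Extension: 2579 days claimed exceeds the 1708-day cap, so +1708 days → 22 February 2022.
Terminal disclaimer: CV-818313 expires on the earlier of 15 March 2021 and 22 February 2022.

March 15, 2021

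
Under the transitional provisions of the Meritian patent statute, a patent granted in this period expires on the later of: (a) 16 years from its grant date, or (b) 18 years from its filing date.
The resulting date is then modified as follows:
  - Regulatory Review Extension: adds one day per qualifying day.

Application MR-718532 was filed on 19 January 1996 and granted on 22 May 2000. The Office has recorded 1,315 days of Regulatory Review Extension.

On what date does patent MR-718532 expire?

(a) grant + 16 years → 22 May 2016.
(b) filing + 18 years → 19 January 2014.
Later of the two: 22 May 2016.
Regulatory Review Extension: +1315 days → 28 December 2019.

2019-12-28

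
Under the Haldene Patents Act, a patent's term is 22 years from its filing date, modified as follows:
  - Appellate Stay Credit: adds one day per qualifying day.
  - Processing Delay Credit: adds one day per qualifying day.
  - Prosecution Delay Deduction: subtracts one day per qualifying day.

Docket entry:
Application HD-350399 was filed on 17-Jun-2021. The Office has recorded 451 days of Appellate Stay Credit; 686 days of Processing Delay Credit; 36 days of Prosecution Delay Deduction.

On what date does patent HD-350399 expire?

Base term: filing date + 22 years → 17 June 2043.
Appellate Stay Credit: +451 days → 10 September 2044.
Processing Delay Credit: +686 days → 28 July 2046.
Prosecution Delay Deduction: −36 days → 22 June 2046.

June 22, 2046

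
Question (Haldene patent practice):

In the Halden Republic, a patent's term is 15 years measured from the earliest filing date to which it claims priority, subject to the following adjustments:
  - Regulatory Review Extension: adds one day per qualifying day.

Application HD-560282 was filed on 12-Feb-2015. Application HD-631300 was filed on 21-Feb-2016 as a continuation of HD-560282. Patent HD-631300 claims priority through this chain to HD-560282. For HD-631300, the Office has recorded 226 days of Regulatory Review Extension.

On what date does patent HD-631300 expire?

September 26, 2030

Earliest priority filing: 12 February 2015.
Base term: 12 February 2015 + 15 years → 12 February 2030.
Regulatory Review Extension: +226 days → 26 September 2030.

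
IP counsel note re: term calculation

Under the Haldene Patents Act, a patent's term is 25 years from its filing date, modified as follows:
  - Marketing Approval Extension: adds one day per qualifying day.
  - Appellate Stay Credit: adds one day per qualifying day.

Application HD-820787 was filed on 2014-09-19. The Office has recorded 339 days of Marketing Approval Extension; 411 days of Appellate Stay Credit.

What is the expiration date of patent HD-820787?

Base term: filing date + 25 years → 19 September 2039.
Marketing Approval Extension: +339 days → 23 August 2040.
Appellate Stay Credit: +411 days → 8 October 2041.

2041-10-08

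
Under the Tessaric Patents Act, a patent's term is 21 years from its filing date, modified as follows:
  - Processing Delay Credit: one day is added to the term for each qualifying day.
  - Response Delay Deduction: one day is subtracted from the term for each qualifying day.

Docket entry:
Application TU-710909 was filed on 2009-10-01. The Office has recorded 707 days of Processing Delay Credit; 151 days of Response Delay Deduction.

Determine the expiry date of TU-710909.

April 9, 2032

Base term: filing date + 21 years → 1 October 2030.
Processing Delay Credit: +707 days → 7 September 2032.
Response Delay Deduction: −151 days → 9 April 2032.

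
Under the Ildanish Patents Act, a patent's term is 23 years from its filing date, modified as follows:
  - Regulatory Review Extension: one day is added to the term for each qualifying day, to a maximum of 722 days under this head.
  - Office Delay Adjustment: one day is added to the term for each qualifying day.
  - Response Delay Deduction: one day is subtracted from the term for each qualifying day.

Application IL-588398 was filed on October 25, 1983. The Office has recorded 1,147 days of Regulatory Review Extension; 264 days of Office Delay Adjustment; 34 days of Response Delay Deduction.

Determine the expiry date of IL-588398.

2009-06-03

Base term: filing date + 23 years → 25 October 2006.
Regulatory Review Extension: 1147 days claimed exceeds the 722-day cap, so +722 days → 16 October 2008.
Office Delay Adjustment: +264 days → 7 July 2009.
Response Delay Deduction: −34 days → 3 June 2009.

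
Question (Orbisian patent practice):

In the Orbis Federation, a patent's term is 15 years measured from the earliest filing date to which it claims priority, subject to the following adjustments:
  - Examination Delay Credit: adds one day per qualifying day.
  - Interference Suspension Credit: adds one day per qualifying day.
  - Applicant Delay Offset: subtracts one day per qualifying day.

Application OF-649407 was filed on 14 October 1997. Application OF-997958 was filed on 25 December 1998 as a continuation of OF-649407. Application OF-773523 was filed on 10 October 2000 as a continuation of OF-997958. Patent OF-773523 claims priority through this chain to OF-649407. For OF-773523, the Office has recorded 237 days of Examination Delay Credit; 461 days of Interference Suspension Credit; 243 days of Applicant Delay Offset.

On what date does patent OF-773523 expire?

January 12, 2014

Earliest priority filing: 14 October 1997.
Base term: 14 October 1997 + 15 years → 14 October 2012.
Examination Delay Credit: +237 days → 8 June 2013.
Interference Suspension Credit: +461 days → 12 September 2014.
Applicant Delay Offset: −243 days → 12 January 2014.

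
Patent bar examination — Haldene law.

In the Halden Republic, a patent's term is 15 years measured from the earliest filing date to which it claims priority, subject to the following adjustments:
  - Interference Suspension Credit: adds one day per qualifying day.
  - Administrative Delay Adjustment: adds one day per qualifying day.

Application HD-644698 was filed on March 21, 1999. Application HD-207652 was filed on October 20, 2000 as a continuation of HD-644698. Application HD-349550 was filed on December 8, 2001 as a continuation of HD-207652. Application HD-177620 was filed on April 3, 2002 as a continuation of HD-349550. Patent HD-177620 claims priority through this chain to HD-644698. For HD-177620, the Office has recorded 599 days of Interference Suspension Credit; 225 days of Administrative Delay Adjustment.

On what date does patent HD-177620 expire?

June 22, 2016

Earliest priority filing: 21 March 1999.
Base term: 21 March 1999 + 15 years → 21 March 2014.
Interference Suspension Credit: +599 days → 10 November 2015.
Administrative Delay Adjustment: +225 days → 22 June 2016.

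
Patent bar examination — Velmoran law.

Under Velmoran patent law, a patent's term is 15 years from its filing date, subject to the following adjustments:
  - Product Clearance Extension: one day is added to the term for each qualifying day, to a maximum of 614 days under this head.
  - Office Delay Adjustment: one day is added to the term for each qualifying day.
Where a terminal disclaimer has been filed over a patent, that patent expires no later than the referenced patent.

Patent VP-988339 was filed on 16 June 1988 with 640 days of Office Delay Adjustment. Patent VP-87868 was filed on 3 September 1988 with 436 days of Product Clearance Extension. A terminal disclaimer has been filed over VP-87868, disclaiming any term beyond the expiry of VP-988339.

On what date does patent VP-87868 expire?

Natural term of VP-87868:
  Base: filing + 15 years → 3 September 2003.
  Product Clearance Extension: 436 days (within the 614-day cap) → +436 days → 12 November 2004.
Expiry of referenced patent VP-988339:
  Base: filing + 15 years → 16 June 2003.
  Office Delay Adjustment: +640 days → 17 March 2005.
Terminal disclaimer: VP-87868 expires on the earlier of 12 November 2004 and 17 March 2005.

November 12, 2004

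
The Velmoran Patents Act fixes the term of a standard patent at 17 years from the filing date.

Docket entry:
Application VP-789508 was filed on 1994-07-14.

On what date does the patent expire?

2011-07-14

Filing date + 17 years → 14 July 2011.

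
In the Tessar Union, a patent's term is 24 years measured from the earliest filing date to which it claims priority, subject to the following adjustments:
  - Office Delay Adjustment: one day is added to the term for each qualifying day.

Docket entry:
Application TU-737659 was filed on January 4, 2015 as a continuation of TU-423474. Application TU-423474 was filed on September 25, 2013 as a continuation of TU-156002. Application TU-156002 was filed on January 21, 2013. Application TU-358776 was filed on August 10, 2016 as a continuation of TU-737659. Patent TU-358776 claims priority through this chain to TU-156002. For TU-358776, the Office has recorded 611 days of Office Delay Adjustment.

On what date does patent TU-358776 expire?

2038-09-24

Earliest priority filing: 21 January 2013.
Base term: 21 January 2013 + 24 years → 21 January 2037.
Office Delay Adjustment: +611 days → 24 September 2038.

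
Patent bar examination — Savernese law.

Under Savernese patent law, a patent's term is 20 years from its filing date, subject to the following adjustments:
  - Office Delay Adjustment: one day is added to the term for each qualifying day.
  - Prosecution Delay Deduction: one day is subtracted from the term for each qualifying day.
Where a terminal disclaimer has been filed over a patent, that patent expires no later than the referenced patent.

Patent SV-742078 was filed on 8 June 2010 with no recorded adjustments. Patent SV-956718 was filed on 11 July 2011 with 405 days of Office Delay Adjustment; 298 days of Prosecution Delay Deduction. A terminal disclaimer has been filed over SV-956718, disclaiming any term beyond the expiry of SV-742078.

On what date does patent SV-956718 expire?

June 8, 2030

Natural term of SV-956718:
  Base: filing + 20 years → 11 July 2031.
  Office Delay Adjustment: +405 days → 19 August 2032.
  Prosecution Delay Deduction: −298 days → 26 October 2031.
Expiry of referenced patent SV-742078:
  Base: filing + 20 years → 8 June 2030.
Terminal disclaimer: SV-956718 expires on the earlier of 26 October 2031 and 8 June 2030.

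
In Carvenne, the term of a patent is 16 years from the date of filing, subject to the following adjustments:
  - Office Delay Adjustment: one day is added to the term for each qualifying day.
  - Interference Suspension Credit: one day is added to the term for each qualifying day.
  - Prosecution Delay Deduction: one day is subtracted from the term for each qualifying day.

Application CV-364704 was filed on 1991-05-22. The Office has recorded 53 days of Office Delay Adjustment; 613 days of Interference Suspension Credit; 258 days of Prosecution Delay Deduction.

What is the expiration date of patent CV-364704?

2008-07-03

Base term: filing date + 16 years → 22 May 2007.
Office Delay Adjustment: +53 days → 14 July 2007.
Interference Suspension Credit: +613 days → 18 March 2009.
Prosecution Delay Deduction: −258 days → 3 July 2008.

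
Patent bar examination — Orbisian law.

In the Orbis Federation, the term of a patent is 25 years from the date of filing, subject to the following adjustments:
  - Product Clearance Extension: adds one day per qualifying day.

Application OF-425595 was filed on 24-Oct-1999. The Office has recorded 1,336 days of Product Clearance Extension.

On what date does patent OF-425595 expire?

June 21, 2028

Base term: filing date + 25 years → 24 October 2024.
Product Clearance Extension: +1336 days → 21 June 2028.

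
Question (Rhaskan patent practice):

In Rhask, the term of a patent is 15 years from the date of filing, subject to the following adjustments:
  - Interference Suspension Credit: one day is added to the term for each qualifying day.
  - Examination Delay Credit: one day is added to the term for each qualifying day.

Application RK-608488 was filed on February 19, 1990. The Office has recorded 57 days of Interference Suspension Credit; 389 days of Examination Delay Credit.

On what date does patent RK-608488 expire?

2006-05-11

Base term: filing date + 15 years → 19 February 2005.
Interference Suspension Credit: +57 days → 17 April 2005.
Examination Delay Credit: +389 days → 11 May 2006.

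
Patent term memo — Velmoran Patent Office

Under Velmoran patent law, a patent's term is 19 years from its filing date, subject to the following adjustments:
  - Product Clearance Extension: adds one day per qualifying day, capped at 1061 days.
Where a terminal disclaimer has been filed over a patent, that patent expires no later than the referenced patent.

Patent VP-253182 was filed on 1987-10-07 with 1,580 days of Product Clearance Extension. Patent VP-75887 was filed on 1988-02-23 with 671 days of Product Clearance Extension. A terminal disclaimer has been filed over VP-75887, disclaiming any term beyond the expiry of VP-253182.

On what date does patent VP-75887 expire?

Natural term of VP-75887:
  Base: filing + 19 years → 23 February 2007.
  Product Clearance Extension: 671 days (within the 1061-day cap) → +671 days → 25 December 2008.
Expiry of referenced patent VP-253182:
  Base: filing + 19 years → 7 October 2006.
  Product Clearance Extension: 1580 days claimed exceeds the 1061-day cap, so +1061 days → 2 September 2009.
Terminal disclaimer: VP-75887 expires on the earlier of 25 December 2008 and 2 September 2009.

2008-12-25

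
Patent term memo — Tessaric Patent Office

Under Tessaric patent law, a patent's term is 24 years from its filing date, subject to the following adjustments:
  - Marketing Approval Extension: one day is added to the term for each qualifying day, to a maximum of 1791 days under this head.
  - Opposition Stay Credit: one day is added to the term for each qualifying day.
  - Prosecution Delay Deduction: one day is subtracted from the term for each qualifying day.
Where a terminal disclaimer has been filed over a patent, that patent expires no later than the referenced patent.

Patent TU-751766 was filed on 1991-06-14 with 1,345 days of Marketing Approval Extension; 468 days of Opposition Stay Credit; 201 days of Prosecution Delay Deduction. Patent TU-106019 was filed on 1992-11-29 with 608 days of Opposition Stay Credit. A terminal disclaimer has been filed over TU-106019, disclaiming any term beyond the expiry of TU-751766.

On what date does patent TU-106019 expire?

Natural term of TU-106019:
  Base: filing + 24 years → 29 November 2016.
  Opposition Stay Credit: +608 days → 30 July 2018.
Expiry of referenced patent TU-751766:
  Base: filing + 24 years → 14 June 2015.
  Marketing Approval Extension: 1345 days (within the 1791-day cap) → +1345 days → 18 February 2019.
  Opposition Stay Credit: +468 days → 31 May 2020.
  Prosecution Delay Deduction: −201 days → 12 November 2019.
Terminal disclaimer: TU-106019 expires on the earlier of 30 July 2018 and 12 November 2019.

2018-07-30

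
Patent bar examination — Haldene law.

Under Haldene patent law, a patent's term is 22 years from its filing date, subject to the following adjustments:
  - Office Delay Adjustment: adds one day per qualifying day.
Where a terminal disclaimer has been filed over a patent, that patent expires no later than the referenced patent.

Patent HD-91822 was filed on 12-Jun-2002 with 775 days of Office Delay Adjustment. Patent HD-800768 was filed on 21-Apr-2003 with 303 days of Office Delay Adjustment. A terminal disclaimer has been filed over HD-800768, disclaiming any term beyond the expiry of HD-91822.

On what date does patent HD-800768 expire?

Natural term of HD-800768:
  Base: filing + 22 years → 21 April 2025.
  Office Delay Adjustment: +303 days → 18 February 2026.
Expiry of referenced patent HD-91822:
  Base: filing + 22 years → 12 June 2024.
  Office Delay Adjustment: +775 days → 27 July 2026.
Terminal disclaimer: HD-800768 expires on the earlier of 18 February 2026 and 27 July 2026.

February 18, 2026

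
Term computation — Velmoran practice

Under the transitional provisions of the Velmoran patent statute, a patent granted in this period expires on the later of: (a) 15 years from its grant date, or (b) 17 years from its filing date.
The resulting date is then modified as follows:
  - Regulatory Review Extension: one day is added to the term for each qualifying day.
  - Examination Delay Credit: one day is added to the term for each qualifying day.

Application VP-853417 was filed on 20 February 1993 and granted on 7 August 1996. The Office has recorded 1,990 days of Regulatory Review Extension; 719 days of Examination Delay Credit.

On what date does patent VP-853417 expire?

(a) grant + 15 years → 7 August 2011.
(b) filing + 17 years → 20 February 2010.
Later of the two: 7 August 2011.
Regulatory Review Extension: +1990 days → 17 January 2017.
Examination Delay Credit: +719 days → 6 January 2019.

2019-01-06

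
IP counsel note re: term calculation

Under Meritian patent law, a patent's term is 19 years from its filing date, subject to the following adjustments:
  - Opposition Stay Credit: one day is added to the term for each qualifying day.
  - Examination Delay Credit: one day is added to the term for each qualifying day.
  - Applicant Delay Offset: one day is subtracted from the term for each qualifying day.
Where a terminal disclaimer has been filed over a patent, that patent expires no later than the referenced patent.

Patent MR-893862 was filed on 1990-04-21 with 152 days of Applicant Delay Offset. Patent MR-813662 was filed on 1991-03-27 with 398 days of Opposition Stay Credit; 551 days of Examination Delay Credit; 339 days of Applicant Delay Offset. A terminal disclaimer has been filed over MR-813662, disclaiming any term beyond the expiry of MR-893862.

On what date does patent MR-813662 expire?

2008-11-20

Natural term of MR-813662:
  Base: filing + 19 years → 27 March 2010.
  Opposition Stay Credit: +398 days → 29 April 2011.
  Examination Delay Credit: +551 days → 31 October 2012.
  Applicant Delay Offset: −339 days → 27 November 2011.
Expiry of referenced patent MR-893862:
  Base: filing + 19 years → 21 April 2009.
  Applicant Delay Offset: −152 days → 20 November 2008.
Terminal disclaimer: MR-813662 expires on the earlier of 27 November 2011 and 20 November 2008.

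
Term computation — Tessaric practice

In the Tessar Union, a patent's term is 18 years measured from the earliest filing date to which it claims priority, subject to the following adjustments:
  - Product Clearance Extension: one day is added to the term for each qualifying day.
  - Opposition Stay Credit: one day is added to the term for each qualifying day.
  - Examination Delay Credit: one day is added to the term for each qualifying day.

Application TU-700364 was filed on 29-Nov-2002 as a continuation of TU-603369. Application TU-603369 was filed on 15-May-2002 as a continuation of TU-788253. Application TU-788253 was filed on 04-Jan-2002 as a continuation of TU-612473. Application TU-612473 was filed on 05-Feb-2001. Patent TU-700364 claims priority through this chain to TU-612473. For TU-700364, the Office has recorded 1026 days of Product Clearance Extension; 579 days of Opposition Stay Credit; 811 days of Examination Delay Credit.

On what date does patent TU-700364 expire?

September 17, 2025

Earliest priority filing: 5 February 2001.
Base term: 5 February 2001 + 18 years → 5 February 2019.
Product Clearance Extension: +1026 days → 27 November 2021.
Opposition Stay Credit: +579 days → 29 June 2023.
Examination Delay Credit: +811 days → 17 September 2025.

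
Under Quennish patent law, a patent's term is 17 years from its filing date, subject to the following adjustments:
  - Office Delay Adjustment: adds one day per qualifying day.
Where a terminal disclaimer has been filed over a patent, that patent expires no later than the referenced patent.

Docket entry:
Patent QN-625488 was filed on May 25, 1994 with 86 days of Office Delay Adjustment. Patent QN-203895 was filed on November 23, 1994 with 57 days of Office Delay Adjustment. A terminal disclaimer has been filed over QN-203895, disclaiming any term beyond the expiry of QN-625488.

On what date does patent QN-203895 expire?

Natural term of QN-203895:
  Base: filing + 17 years → 23 November 2011.
  Office Delay Adjustment: +57 days → 19 January 2012.
Expiry of referenced patent QN-625488:
  Base: filing + 17 years → 25 May 2011.
  Office Delay Adjustment: +86 days → 19 August 2011.
Terminal disclaimer: QN-203895 expires on the earlier of 19 January 2012 and 19 August 2011.

August 19, 2011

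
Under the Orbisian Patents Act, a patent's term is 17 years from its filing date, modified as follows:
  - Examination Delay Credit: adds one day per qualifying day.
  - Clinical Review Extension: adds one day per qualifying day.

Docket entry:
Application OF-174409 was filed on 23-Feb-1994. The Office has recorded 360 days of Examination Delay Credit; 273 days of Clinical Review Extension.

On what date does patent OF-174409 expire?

2012-11-17

Base term: filing date + 17 years → 23 February 2011.
Examination Delay Credit: +360 days → 18 February 2012.
Clinical Review Extension: +273 days → 17 November 2012.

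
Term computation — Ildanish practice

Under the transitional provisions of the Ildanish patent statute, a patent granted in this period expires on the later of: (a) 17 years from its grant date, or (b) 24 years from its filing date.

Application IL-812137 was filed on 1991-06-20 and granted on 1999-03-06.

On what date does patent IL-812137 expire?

(a) grant + 17 years → 6 March 2016.
(b) filing + 24 years → 20 June 2015.
Later of the two: 6 March 2016.

2016-03-06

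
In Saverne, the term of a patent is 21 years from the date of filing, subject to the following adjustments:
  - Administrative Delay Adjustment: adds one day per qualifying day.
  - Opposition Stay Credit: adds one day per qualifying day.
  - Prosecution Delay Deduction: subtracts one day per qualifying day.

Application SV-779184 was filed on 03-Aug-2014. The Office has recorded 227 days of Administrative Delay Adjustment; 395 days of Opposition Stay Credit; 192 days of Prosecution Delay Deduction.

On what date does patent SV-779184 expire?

Base term: filing date + 21 years → 3 August 2035.
Administrative Delay Adjustment: +227 days → 17 March 2036.
Opposition Stay Credit: +395 days → 16 April 2037.
Prosecution Delay Deduction: −192 days → 6 October 2036.

October 6, 2036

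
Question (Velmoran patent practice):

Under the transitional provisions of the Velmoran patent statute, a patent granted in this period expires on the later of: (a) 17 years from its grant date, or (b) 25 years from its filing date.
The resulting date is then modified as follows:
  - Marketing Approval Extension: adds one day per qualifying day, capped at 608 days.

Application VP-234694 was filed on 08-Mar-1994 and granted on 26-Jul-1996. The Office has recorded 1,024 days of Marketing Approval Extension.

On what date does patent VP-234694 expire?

November 5, 2020

(a) grant + 17 years → 26 July 2013.
(b) filing + 25 years → 8 March 2019.
Later of the two: 8 March 2019.
Marketing Approval Extension: 1024 days claimed exceeds the 608-day cap, so +608 days → 5 November 2020.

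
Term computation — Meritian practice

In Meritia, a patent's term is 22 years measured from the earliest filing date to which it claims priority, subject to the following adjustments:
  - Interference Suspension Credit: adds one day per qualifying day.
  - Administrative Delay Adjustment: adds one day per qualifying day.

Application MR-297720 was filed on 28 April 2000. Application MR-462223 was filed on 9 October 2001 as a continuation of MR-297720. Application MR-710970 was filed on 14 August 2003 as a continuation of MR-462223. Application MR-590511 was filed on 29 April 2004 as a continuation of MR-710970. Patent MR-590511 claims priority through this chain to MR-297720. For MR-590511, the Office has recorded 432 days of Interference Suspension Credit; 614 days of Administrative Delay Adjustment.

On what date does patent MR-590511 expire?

Earliest priority filing: 28 April 2000.
Base term: 28 April 2000 + 22 years → 28 April 2022.
Interference Suspension Credit: +432 days → 4 July 2023.
Administrative Delay Adjustment: +614 days → 9 March 2025.

March 9, 2025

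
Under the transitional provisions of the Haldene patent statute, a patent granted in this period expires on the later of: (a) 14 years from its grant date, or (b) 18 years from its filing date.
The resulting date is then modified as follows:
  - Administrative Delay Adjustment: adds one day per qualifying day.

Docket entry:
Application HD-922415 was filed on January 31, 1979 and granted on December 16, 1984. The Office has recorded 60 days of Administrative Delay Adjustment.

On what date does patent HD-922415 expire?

February 14, 1999

(a) grant + 14 years → 16 December 1998.
(b) filing + 18 years → 31 January 1997.
Later of the two: 16 December 1998.
Administrative Delay Adjustment: +60 days → 14 February 1999.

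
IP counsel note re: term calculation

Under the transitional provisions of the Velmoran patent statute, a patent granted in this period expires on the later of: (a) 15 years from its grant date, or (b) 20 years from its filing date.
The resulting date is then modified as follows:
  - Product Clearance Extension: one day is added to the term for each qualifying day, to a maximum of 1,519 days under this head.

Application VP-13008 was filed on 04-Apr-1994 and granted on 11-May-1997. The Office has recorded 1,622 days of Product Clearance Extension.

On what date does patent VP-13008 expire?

(a) grant + 15 years → 11 May 2012.
(b) filing + 20 years → 4 April 2014.
Later of the two: 4 April 2014.
Product Clearance Extension: 1622 days claimed exceeds the 1519-day cap, so +1519 days → 1 June 2018.

2018-06-01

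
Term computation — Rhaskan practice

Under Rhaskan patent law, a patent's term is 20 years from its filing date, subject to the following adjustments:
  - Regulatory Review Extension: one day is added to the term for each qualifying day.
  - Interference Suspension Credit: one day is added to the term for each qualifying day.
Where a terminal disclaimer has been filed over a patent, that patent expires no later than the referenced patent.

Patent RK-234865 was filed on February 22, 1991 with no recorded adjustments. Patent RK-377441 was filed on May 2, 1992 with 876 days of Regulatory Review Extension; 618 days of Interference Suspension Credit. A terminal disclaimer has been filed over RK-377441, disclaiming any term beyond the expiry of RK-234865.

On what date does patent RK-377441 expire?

Natural term of RK-377441:
  Base: filing + 20 years → 2 May 2012.
  Regulatory Review Extension: +876 days → 25 September 2014.
  Interference Suspension Credit: +618 days → 4 June 2016.
Expiry of referenced patent RK-234865:
  Base: filing + 20 years → 22 February 2011.
Terminal disclaimer: RK-377441 expires on the earlier of 4 June 2016 and 22 February 2011.

February 22, 2011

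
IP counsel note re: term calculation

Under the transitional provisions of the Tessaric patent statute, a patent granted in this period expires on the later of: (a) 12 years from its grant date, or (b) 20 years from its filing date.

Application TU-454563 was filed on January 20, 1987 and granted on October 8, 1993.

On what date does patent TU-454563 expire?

(a) grant + 12 years → 8 October 2005.
(b) filing + 20 years → 20 January 2007.
Later of the two: 20 January 2007.

January 20, 2007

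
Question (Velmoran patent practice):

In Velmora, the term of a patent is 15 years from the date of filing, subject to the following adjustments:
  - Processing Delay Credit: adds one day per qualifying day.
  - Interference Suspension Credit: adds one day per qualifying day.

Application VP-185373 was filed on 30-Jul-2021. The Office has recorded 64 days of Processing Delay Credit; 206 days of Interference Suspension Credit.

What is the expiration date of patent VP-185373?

Base term: filing date + 15 years → 30 July 2036.
Processing Delay Credit: +64 days → 2 October 2036.
Interference Suspension Credit: +206 days → 26 April 2037.

April 26, 2037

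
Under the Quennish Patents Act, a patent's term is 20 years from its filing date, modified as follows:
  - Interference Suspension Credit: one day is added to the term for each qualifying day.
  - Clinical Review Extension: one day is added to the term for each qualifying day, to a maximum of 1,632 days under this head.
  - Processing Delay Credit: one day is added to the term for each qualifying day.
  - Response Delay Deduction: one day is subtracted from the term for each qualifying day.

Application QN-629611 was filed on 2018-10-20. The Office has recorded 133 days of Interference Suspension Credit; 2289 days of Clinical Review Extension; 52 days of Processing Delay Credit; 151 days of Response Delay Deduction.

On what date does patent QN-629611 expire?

May 13, 2043

Base term: filing date + 20 years → 20 October 2038.
Interference Suspension Credit: +133 days → 2 March 2039.
Clinical Review Extension: 2289 days claimed exceeds the 1632-day cap, so +1632 days → 20 August 2043.
Processing Delay Credit: +52 days → 11 October 2043.
Response Delay Deduction: −151 days → 13 May 2043.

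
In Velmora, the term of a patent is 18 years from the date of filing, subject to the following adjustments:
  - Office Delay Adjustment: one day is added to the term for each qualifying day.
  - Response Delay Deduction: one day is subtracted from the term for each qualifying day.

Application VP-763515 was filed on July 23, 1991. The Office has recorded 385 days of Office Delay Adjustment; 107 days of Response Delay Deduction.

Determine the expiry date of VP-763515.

2010-04-27

Base term: filing date + 18 years → 23 July 2009.
Office Delay Adjustment: +385 days → 12 August 2010.
Response Delay Deduction: −107 days → 27 April 2010.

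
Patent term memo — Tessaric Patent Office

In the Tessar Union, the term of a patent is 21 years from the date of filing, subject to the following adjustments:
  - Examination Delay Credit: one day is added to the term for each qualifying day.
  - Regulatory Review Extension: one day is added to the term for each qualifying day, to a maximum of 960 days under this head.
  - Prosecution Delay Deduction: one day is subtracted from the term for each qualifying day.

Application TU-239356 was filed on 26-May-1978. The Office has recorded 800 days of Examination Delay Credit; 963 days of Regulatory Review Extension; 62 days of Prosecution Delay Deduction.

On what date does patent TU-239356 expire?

Base term: filing date + 21 years → 26 May 1999.
Examination Delay Credit: +800 days → 3 August 2001.
Regulatory Review Extension: 963 days claimed exceeds the 960-day cap, so +960 days → 20 March 2004.
Prosecution Delay Deduction: −62 days → 18 January 2004.

2004-01-18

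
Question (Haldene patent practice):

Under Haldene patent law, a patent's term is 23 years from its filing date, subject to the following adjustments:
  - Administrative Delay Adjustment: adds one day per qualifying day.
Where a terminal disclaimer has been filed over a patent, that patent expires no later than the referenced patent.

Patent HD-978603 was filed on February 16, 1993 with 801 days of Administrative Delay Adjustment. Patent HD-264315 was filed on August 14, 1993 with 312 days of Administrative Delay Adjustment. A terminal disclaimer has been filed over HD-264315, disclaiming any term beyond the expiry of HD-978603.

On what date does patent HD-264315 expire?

Natural term of HD-264315:
  Base: filing + 23 years → 14 August 2016.
  Administrative Delay Adjustment: +312 days → 22 June 2017.
Expiry of referenced patent HD-978603:
  Base: filing + 23 years → 16 February 2016.
  Administrative Delay Adjustment: +801 days → 27 April 2018.
Terminal disclaimer: HD-264315 expires on the earlier of 22 June 2017 and 27 April 2018.

June 22, 2017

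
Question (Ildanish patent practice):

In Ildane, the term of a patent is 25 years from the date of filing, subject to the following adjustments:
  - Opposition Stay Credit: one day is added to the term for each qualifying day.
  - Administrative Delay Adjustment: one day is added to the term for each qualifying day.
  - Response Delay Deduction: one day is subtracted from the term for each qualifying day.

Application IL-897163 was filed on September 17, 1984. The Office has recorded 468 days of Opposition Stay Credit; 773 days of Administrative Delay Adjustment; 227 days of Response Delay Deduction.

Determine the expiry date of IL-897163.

2012-06-27

Base term: filing date + 25 years → 17 September 2009.
Opposition Stay Credit: +468 days → 29 December 2010.
Administrative Delay Adjustment: +773 days → 9 February 2013.
Response Delay Deduction: −227 days → 27 June 2012.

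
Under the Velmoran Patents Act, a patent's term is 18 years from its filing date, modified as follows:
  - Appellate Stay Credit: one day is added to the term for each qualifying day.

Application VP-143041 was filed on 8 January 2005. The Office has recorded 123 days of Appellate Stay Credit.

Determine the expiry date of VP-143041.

Base term: filing date + 18 years → 8 January 2023.
Appellate Stay Credit: +123 days → 11 May 2023.

May 11, 2023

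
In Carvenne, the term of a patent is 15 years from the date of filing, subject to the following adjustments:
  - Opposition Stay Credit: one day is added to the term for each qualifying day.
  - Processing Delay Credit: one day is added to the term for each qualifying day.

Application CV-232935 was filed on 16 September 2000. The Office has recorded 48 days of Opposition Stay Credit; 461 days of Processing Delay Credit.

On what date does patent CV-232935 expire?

February 6, 2017

Base term: filing date + 15 years → 16 September 2015.
Opposition Stay Credit: +48 days → 3 November 2015.
Processing Delay Credit: +461 days → 6 February 2017.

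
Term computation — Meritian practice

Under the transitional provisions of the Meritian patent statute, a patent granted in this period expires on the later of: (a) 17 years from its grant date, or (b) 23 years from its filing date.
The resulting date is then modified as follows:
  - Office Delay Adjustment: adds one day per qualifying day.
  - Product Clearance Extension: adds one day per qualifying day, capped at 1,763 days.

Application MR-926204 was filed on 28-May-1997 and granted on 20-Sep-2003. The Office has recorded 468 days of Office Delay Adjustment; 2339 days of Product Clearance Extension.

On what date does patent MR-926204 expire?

October 30, 2026

(a) grant + 17 years → 20 September 2020.
(b) filing + 23 years → 28 May 2020.
Later of the two: 20 September 2020.
Office Delay Adjustment: +468 days → 1 January 2022.
Product Clearance Extension: 2339 days claimed exceeds the 1763-day cap, so +1763 days → 30 October 2026.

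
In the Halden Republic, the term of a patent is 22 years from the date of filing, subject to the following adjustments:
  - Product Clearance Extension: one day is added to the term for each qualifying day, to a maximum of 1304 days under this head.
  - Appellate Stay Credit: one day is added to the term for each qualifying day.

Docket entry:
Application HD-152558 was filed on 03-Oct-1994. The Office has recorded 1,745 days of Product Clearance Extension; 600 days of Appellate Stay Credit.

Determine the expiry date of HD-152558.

Base term: filing date + 22 years → 3 October 2016.
Product Clearance Extension: 1745 days claimed exceeds the 1304-day cap, so +1304 days → 29 April 2020.
Appellate Stay Credit: +600 days → 20 December 2021.

2021-12-20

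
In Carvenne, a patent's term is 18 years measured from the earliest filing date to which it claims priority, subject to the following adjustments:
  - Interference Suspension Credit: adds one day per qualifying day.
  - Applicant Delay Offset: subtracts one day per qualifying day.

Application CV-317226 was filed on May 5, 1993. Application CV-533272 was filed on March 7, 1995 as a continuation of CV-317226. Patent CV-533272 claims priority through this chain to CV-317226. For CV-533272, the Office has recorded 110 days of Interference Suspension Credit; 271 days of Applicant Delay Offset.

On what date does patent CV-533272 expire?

2010-11-25

Earliest priority filing: 5 May 1993.
Base term: 5 May 1993 + 18 years → 5 May 2011.
Interference Suspension Credit: +110 days → 23 August 2011.
Applicant Delay Offset: −271 days → 25 November 2010.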